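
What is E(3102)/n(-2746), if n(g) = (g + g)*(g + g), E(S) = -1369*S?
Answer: -2123319/15081032 ≈ -0.14079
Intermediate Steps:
n(g) = 4*g² (n(g) = (2*g)*(2*g) = 4*g²)
E(3102)/n(-2746) = (-1369*3102)/((4*(-2746)²)) = -4246638/(4*7540516) = -4246638/30162064 = -4246638*1/30162064 = -2123319/15081032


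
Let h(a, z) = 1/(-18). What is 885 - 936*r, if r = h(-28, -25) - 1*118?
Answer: 111385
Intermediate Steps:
h(a, z) = -1/18
r = -2125/18 (r = -1/18 - 1*118 = -1/18 - 118 = -2125/18 ≈ -118.06)
885 - 936*r = 885 - 936*(-2125/18) = 885 + 110500 = 111385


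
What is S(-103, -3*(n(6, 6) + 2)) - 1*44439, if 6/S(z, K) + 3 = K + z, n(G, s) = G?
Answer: -2888538/65 ≈ -44439.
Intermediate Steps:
S(z, K) = 6/(-3 + K + z) (S(z, K) = 6/(-3 + (K + z)) = 6/(-3 + K + z))
S(-103, -3*(n(6, 6) + 2)) - 1*44439 = 6/(-3 - 3*(6 + 2) - 103) - 1*44439 = 6/(-3 - 3*8 - 103) - 44439 = 6/(-3 - 24 - 103) - 44439 = 6/(-130) - 44439 = 6*(-1/130) - 44439 = -3/65 - 44439 = -2888538/65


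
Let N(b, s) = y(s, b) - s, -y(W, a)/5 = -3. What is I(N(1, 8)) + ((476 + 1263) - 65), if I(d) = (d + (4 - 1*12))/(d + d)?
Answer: 23435/14 ≈ 1673.9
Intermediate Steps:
y(W, a) = 15 (y(W, a) = -5*(-3) = 15)
N(b, s) = 15 - s
I(d) = (-8 + d)/(2*d) (I(d) = (d + (4 - 12))/((2*d)) = (d - 8)*(1/(2*d)) = (-8 + d)*(1/(2*d)) = (-8 + d)/(2*d))
I(N(1, 8)) + ((476 + 1263) - 65) = (-8 + (15 - 1*8))/(2*(15 - 1*8)) + ((476 + 1263) - 65) = (-8 + (15 - 8))/(2*(15 - 8)) + (1739 - 65) = (½)*(-8 + 7)/7 + 1674 = (½)*(⅐)*(-1) + 1674 = -1/14 + 1674 = 23435/14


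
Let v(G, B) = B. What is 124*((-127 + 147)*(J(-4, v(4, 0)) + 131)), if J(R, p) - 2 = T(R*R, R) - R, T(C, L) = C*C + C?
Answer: 1014320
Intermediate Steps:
T(C, L) = C + C² (T(C, L) = C² + C = C + C²)
J(R, p) = 2 - R + R²*(1 + R²) (J(R, p) = 2 + ((R*R)*(1 + R*R) - R) = 2 + (R²*(1 + R²) - R) = 2 + (-R + R²*(1 + R²)) = 2 - R + R²*(1 + R²))
124*((-127 + 147)*(J(-4, v(4, 0)) + 131)) = 124*((-127 + 147)*((2 + (-4)² + (-4)⁴ - 1*(-4)) + 131)) = 124*(20*((2 + 16 + 256 + 4) + 131)) = 124*(20*(278 + 131)) = 124*(20*409) = 124*8180 = 1014320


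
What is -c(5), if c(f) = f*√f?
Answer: -5*√5 ≈ -11.180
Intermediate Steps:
c(f) = f^(3/2)
-c(5) = -5^(3/2) = -5*√5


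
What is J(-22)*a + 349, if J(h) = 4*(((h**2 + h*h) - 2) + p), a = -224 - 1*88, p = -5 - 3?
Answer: -1195235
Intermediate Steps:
p = -8
a = -312 (a = -224 - 88 = -312)
J(h) = -40 + 8*h**2 (J(h) = 4*(((h**2 + h*h) - 2) - 8) = 4*(((h**2 + h**2) - 2) - 8) = 4*((2*h**2 - 2) - 8) = 4*((-2 + 2*h**2) - 8) = 4*(-10 + 2*h**2) = -40 + 8*h**2)
J(-22)*a + 349 = (-40 + 8*(-22)**2)*(-312) + 349 = (-40 + 8*484)*(-312) + 349 = (-40 + 3872)*(-312) + 349 = 3832*(-312) + 349 = -1195584 + 349 = -1195235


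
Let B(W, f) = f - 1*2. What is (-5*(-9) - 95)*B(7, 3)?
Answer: -50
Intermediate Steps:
B(W, f) = -2 + f (B(W, f) = f - 2 = -2 + f)
(-5*(-9) - 95)*B(7, 3) = (-5*(-9) - 95)*(-2 + 3) = (45 - 95)*1 = -50*1 = -50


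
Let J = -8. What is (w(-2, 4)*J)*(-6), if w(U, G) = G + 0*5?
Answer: 192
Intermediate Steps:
w(U, G) = G (w(U, G) = G + 0 = G)
(w(-2, 4)*J)*(-6) = (4*(-8))*(-6) = -32*(-6) = 192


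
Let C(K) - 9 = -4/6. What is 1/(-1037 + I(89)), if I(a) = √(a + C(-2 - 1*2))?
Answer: -3111/3225815 - 2*√219/3225815 ≈ -0.00097358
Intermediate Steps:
C(K) = 25/3 (C(K) = 9 - 4/6 = 9 - 4*⅙ = 9 - ⅔ = 25/3)
I(a) = √(25/3 + a) (I(a) = √(a + 25/3) = √(25/3 + a))
1/(-1037 + I(89)) = 1/(-1037 + √(75 + 9*89)/3) = 1/(-1037 + √(75 + 801)/3) = 1/(-1037 + √876/3) = 1/(-1037 + (2*√219)/3) = 1/(-1037 + 2*√219/3)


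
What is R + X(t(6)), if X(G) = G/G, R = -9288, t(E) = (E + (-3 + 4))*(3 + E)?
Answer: -9287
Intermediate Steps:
t(E) = (1 + E)*(3 + E) (t(E) = (E + 1)*(3 + E) = (1 + E)*(3 + E))
X(G) = 1
R + X(t(6)) = -9288 + 1 = -9287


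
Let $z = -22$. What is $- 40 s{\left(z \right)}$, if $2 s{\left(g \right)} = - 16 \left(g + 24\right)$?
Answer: $640$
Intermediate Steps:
$s{\left(g \right)} = -192 - 8 g$ ($s{\left(g \right)} = \frac{\left(-16\right) \left(g + 24\right)}{2} = \frac{\left(-16\right) \left(24 + g\right)}{2} = \frac{-384 - 16 g}{2} = -192 - 8 g$)
$- 40 s{\left(z \right)} = - 40 \left(-192 - -176\right) = - 40 \left(-192 + 176\right) = \left(-40\right) \left(-16\right) = 640$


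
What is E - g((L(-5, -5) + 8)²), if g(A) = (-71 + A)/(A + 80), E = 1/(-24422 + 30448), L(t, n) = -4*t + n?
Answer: -2759299/3669834 ≈ -0.75189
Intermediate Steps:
L(t, n) = n - 4*t
E = 1/6026 ≈ 0.00016595
g(A) = (-71 + A)/(80 + A)
E - g((L(-5, -5) + 8)²) = 1/6026 - (-71 + ((-5 - 4*(-5)) + 8)²)/(80 + ((-5 - 4*(-5)) + 8)²) = 1/6026 - (-71 + ((-5 + 20) + 8)²)/(80 + ((-5 + 20) + 8)²) = 1/6026 - (-71 + (15 + 8)²)/(80 + (15 + 8)²) = 1/6026 - (-71 + 23²)/(80 + 23²) = 1/6026 - (-71 + 529)/(80 + 529) = 1/6026 - 458/609 = -2759299/3669834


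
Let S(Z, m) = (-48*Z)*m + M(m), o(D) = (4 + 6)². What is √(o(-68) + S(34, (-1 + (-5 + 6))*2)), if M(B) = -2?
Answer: 7*√2 ≈ 9.8995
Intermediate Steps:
o(D) = 100 (o(D) = 10² = 100)
S(Z, m) = -2 - 48*Z*m (S(Z, m) = (-48*Z)*m - 2 = -48*Z*m - 2 = -2 - 48*Z*m)
√(o(-68) + S(34, (-1 + (-5 + 6))*2)) = √(100 + (-2 - 48*34*(-1 + (-5 + 6))*2)) = √(100 + (-2 - 48*34*(-1 + 1)*2)) = √(100 + (-2 - 48*34*0*2)) = √(100 + (-2 - 48*34*0)) = √(100 + (-2 + 0)) = √(100 - 2) = √98 = 7*√2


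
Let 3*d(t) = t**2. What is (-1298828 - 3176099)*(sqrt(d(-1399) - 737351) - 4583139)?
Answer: 20509212455853 - 116348102*I*sqrt(1131)/3 ≈ 2.0509e+13 - 1.3043e+9*I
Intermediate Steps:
d(t) = t**2/3
(-1298828 - 3176099)*(sqrt(d(-1399) - 737351) - 4583139) = (-1298828 - 3176099)*(sqrt((1/3)*(-1399)**2 - 737351) - 4583139) = -4474927*(sqrt((1/3)*1957201 - 737351) - 4583139) = -4474927*(sqrt(1957201/3 - 737351) - 4583139) = -4474927*(sqrt(-254852/3) - 4583139) = -4474927*(26*I*sqrt(1131)/3 - 4583139) = -4474927*(-4583139 + 26*I*sqrt(1131)/3) = 20509212455853 - 116348102*I*sqrt(1131)/3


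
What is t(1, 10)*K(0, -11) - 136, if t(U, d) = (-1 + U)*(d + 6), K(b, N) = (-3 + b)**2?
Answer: -136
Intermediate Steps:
t(U, d) = (-1 + U)*(6 + d)
t(1, 10)*K(0, -11) - 136 = (-6 - 1*10 + 6*1 + 1*10)*(-3 + 0)**2 - 136 = (-6 - 10 + 6 + 10)*(-3)**2 - 136 = 0*9 - 136 = 0 - 136 = -136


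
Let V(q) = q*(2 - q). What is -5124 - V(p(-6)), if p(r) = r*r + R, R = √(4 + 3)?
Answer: -3893 + 70*√7 ≈ -3707.8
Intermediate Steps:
R = √7 ≈ 2.6458
p(r) = √7 + r² (p(r) = r*r + √7 = r² + √7 = √7 + r²)
-5124 - V(p(-6)) = -5124 - (√7 + (-6)²)*(2 - (√7 + (-6)²)) = -5124 - (√7 + 36)*(2 - (√7 + 36)) = -5124 - (36 + √7)*(2 - (36 + √7)) = -5124 - (36 + √7)*(2 + (-36 - √7)) = -5124 - (36 + √7)*(-34 - √7) = -5124 - (-34 - √7)*(36 + √7)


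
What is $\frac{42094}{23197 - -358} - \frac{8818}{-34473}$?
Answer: $\frac{1658814452}{812011515} \approx 2.0428$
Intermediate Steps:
$\frac{42094}{23197 - -358} - \frac{8818}{-34473} = \frac{42094}{23197 + 358} - - \frac{8818}{34473} = \frac{42094}{23555} + \frac{8818}{34473} = \frac{1658814452}{812011515}$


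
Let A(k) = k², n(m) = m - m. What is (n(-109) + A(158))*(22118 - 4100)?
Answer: 449801352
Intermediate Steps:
n(m) = 0
(n(-109) + A(158))*(22118 - 4100) = (0 + 158²)*(22118 - 4100) = (0 + 24964)*18018 = 24964*18018 = 449801352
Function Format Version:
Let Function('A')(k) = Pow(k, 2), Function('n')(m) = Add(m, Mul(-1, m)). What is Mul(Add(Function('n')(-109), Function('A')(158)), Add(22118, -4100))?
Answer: 449801352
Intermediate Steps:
Function('n')(m) = 0
Mul(Add(Function('n')(-109), Function('A')(158)), Add(22118, -4100)) = Mul(Add(0, Pow(158, 2)), Add(22118, -4100)) = Mul(Add(0, 24964), 18018) = Mul(24964, 18018) = 449801352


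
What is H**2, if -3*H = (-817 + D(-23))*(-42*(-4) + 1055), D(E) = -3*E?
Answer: 836866358416/9 ≈ 9.2985e+10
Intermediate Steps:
H = 914804/3 (H = -(-817 - 3*(-23))*(-42*(-4) + 1055)/3 = -(-817 + 69)*(168 + 1055)/3 = -(-748)*1223/3 = -1/3*(-914804) = 914804/3 ≈ 3.0493e+5)
H**2 = (914804/3)**2 = 836866358416/9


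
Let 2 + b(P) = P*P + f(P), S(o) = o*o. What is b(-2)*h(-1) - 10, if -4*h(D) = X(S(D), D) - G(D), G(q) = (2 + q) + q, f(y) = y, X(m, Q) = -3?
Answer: -10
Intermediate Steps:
S(o) = o²
G(q) = 2 + 2*q
b(P) = -2 + P + P² (b(P) = -2 + (P*P + P) = -2 + (P² + P) = -2 + (P + P²) = -2 + P + P²)
h(D) = 5/4 + D/2 (h(D) = -(-3 - (2 + 2*D))/4 = -(-3 + (-2 - 2*D))/4 = -(-5 - 2*D)/4 = 5/4 + D/2)
b(-2)*h(-1) - 10 = (-2 - 2 + (-2)²)*(5/4 + (½)*(-1)) - 10 = (-2 - 2 + 4)*(5/4 - ½) - 10 = 0*(¾) - 10 = 0 - 10 = -10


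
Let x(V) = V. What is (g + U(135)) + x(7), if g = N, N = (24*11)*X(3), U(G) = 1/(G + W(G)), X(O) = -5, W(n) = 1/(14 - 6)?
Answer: -1419345/1081 ≈ -1313.0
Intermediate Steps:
W(n) = 1/8
U(G) = 1/(1/8 + G) (U(G) = 1/(G + 1/8) = 1/(1/8 + G))
N = -1320 (N = (24*11)*(-5) = 264*(-5) = -1320)
g = -1320
(g + U(135)) + x(7) = (-1320 + 8/(1 + 8*135)) + 7 = (-1320 + 8/(1 + 1080)) + 7 = (-1320 + 8/1081) + 7 = -1426912/1081 + 7 = -1419345/1081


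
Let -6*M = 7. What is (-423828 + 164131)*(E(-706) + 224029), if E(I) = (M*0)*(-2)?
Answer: -58179659213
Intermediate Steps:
M = -7/6 (M = -⅙*7 = -7/6 ≈ -1.1667)
E(I) = 0 (E(I) = -7/6*0*(-2) = 0*(-2) = 0)
(-423828 + 164131)*(E(-706) + 224029) = (-423828 + 164131)*(0 + 224029) = -259697*224029 = -58179659213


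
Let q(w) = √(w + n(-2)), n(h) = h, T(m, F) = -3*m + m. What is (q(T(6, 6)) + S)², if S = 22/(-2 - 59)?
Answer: (22 - 61*I*√14)²/3721 ≈ -13.87 - 2.6989*I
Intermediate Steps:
T(m, F) = -2*m
S = -22/61 (S = 22/(-61) = 22*(-1/61) = -22/61 ≈ -0.36066)
q(w) = √(-2 + w) (q(w) = √(w - 2) = √(-2 + w))
(q(T(6, 6)) + S)² = (√(-2 - 2*6) - 22/61)² = (√(-2 - 12) - 22/61)² = (√(-14) - 22/61)² = (I*√14 - 22/61)² = (-22/61 + I*√14)²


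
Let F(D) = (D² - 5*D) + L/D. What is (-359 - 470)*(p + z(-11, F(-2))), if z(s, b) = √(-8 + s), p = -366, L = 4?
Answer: 303414 - 829*I*√19 ≈ 3.0341e+5 - 3613.5*I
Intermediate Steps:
F(D) = D² - 5*D + 4/D (F(D) = (D² - 5*D) + 4/D = D² - 5*D + 4/D)
(-359 - 470)*(p + z(-11, F(-2))) = (-359 - 470)*(-366 + √(-8 - 11)) = -829*(-366 + √(-19)) = -829*(-366 + I*√19) = 303414 - 829*I*√19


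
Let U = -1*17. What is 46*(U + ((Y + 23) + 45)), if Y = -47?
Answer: 184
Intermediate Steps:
U = -17
46*(U + ((Y + 23) + 45)) = 46*(-17 + ((-47 + 23) + 45)) = 46*(-17 + (-24 + 45)) = 46*(-17 + 21) = 46*4 = 184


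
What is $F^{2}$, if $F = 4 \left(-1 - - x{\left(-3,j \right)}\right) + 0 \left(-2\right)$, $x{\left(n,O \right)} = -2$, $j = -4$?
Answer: $144$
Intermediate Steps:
$F = -12$ ($F = 4 \left(-1 + \left(\left(-2 + 3\right) - 3\right)\right) + 0 \left(-2\right) = 4 \left(-1 + \left(1 - 3\right)\right) + 0 = 4 \left(-1 - 2\right) + 0 = 4 \left(-3\right) + 0 = -12 + 0 = -12$)
$F^{2} = \left(-12\right)^{2} = 144$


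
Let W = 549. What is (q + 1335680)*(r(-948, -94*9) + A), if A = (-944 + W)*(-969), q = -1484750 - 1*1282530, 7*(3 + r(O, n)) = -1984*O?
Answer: -6528233433600/7 ≈ -9.3260e+11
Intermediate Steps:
r(O, n) = -3 - 1984*O/7 (r(O, n) = -3 + (-1984*O)/7 = -3 - 1984*O/7)
q = -2767280 (q = -1484750 - 1282530 = -2767280)
A = 382755 (A = (-944 + 549)*(-969) = -395*(-969) = 382755)
(q + 1335680)*(r(-948, -94*9) + A) = (-2767280 + 1335680)*((-3 - 1984/7*(-948)) + 382755) = -1431600*((-3 + 1880832/7) + 382755) = -1431600*(1880811/7 + 382755) = -1431600*4560096/7 = -6528233433600/7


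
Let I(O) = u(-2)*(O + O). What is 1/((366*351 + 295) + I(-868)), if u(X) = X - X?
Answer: 1/128761 ≈ 7.7663e-6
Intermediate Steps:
u(X) = 0
I(O) = 0 (I(O) = 0*(O + O) = 0*(2*O) = 0)
1/((366*351 + 295) + I(-868)) = 1/((366*351 + 295) + 0) = 1/((128466 + 295) + 0) = 1/(128761 + 0) = 1/128761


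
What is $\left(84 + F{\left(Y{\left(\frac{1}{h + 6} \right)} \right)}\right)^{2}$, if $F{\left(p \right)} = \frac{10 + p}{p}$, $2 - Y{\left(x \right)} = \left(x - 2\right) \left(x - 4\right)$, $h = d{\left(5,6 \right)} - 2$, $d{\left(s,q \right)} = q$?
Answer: $\frac{2023650225}{292681} \approx 6914.2$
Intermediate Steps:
$h = 4$ ($h = 6 - 2 = 4$)
$Y{\left(x \right)} = 2 - \left(-4 + x\right) \left(-2 + x\right)$ ($Y{\left(x \right)} = 2 - \left(x - 2\right) \left(x - 4\right) = 2 - \left(-2 + x\right) \left(-4 + x\right) = 2 - \left(-4 + x\right) \left(-2 + x\right)$)
$F{\left(p \right)} = \frac{10 + p}{p}$
$\left(84 + F{\left(Y{\left(\frac{1}{h + 6} \right)} \right)}\right)^{2} = \left(84 + \frac{10 - \left(6 + \left(\frac{1}{4 + 6}\right)^{2} - \frac{6}{4 + 6}\right)}{-6 - \left(\frac{1}{4 + 6}\right)^{2} + \frac{6}{4 + 6}}\right)^{2} = \left(84 + \frac{10 - \left(6 - \frac{3}{5} + \left(\frac{1}{10}\right)^{2}\right)}{-6 - \left(\frac{1}{10}\right)^{2} + \frac{6}{10}}\right)^{2} = \left(84 + \frac{10 - \frac{541}{100}}{-6 - \left(\frac{1}{10}\right)^{2} + 6 \cdot \frac{1}{10}}\right)^{2} = \left(84 + \frac{10 - \frac{541}{100}}{-6 - \frac{1}{100} + \frac{3}{5}}\right)^{2} = \left(84 + \frac{10 - \frac{541}{100}}{- \frac{541}{100}}\right)^{2} = \left(84 - \frac{459}{541}\right)^{2} = \left(\frac{44985}{541}\right)^{2} = \frac{2023650225}{292681}$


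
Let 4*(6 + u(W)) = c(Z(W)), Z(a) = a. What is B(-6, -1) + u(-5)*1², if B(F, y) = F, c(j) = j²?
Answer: -23/4 ≈ -5.7500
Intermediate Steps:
u(W) = -6 + W²/4
B(-6, -1) + u(-5)*1² = -6 + (-6 + (¼)*(-5)²)*1² = -6 + (-6 + (¼)*25)*1 = -6 + (-6 + 25/4)*1 = -6 + (¼)*1 = -6 + ¼ = -23/4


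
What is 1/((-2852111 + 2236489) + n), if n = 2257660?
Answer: 1/1642038 ≈ 6.0900e-7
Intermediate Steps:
1/((-2852111 + 2236489) + n) = 1/((-2852111 + 2236489) + 2257660) = 1/(-615622 + 2257660) = 1/1642038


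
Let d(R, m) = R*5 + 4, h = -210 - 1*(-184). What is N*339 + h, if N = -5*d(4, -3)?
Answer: -40706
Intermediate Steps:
h = -26 (h = -210 + 184 = -26)
d(R, m) = 4 + 5*R (d(R, m) = 5*R + 4 = 4 + 5*R)
N = -120 (N = -5*(4 + 5*4) = -5*(4 + 20) = -5*24 = -120)
N*339 + h = -120*339 - 26 = -40680 - 26 = -40706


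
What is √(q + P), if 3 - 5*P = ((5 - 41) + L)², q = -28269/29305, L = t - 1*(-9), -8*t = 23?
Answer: I*√393238033637/46888 ≈ 13.374*I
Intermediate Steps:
t = -23/8 (t = -⅛*23 = -23/8 ≈ -2.8750)
L = 49/8 (L = -23/8 - 1*(-9) = -23/8 + 9 = 49/8 ≈ 6.1250)
q = -28269/29305 (q = -28269*1/29305 = -28269/29305 ≈ -0.96465)
P = -56929/320 (P = ⅗ - ((5 - 41) + 49/8)²/5 = ⅗ - (-36 + 49/8)²/5 = ⅗ - (-239/8)²/5 = ⅗ - ⅕*57121/64 = ⅗ - 57121/320 = -56929/320 ≈ -177.90)
√(q + P) = √(-28269/29305 - 56929/320) = √(-67094017/375104) = I*√393238033637/46888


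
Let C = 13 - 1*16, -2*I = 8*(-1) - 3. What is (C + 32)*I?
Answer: 319/2 ≈ 159.50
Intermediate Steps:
I = 11/2 (I = -(8*(-1) - 3)/2 = -(-8 - 3)/2 = -½*(-11) = 11/2 ≈ 5.5000)
C = -3 (C = 13 - 16 = -3)
(C + 32)*I = (-3 + 32)*(11/2) = 29*(11/2) = 319/2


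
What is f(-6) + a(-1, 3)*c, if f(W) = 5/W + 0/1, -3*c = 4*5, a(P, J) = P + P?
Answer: 25/2 ≈ 12.500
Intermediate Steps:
a(P, J) = 2*P
c = -20/3 (c = -4*5/3 = -⅓*20 = -20/3 ≈ -6.6667)
f(W) = 5/W (f(W) = 5/W + 0*1 = 5/W + 0 = 5/W)
f(-6) + a(-1, 3)*c = 5/(-6) + (2*(-1))*(-20/3) = 5*(-⅙) - 2*(-20/3) = -⅚ + 40/3 = 25/2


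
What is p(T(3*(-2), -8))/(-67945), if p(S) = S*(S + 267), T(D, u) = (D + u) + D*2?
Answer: 6266/67945 ≈ 0.092222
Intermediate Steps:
T(D, u) = u + 3*D (T(D, u) = (D + u) + 2*D = u + 3*D)
p(S) = S*(267 + S)
p(T(3*(-2), -8))/(-67945) = ((-8 + 3*(3*(-2)))*(267 + (-8 + 3*(3*(-2)))))/(-67945) = ((-8 + 3*(-6))*(267 + (-8 + 3*(-6))))*(-1/67945) = ((-8 - 18)*(267 + (-8 - 18)))*(-1/67945) = -26*(267 - 26)*(-1/67945) = -26*241*(-1/67945) = -6266*(-1/67945) = 6266/67945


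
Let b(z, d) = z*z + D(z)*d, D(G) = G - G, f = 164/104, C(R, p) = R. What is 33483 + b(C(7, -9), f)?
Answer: 33532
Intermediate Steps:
f = 41/26 (f = 164*(1/104) = 41/26 ≈ 1.5769)
D(G) = 0
b(z, d) = z² (b(z, d) = z*z + 0*d = z² + 0 = z²)
33483 + b(C(7, -9), f) = 33483 + 7² = 33483 + 49 = 33532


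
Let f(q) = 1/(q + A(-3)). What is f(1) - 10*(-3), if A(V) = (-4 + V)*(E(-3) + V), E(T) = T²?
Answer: 1229/41 ≈ 29.976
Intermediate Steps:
A(V) = (-4 + V)*(9 + V) (A(V) = (-4 + V)*((-3)² + V) = (-4 + V)*(9 + V))
f(q) = 1/(-42 + q) (f(q) = 1/(q + (-36 + (-3)² + 5*(-3))) = 1/(q + (-36 + 9 - 15)) = 1/(q - 42) = 1/(-42 + q))
f(1) - 10*(-3) = 1/(-42 + 1) - 10*(-3) = 1/(-41) + 30 = -1/41 + 30 = 1229/41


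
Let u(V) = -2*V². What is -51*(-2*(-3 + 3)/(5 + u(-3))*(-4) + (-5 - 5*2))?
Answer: 765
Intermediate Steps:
-51*(-2*(-3 + 3)/(5 + u(-3))*(-4) + (-5 - 5*2)) = -51*(-2*(-3 + 3)/(5 - 2*(-3)²)*(-4) + (-5 - 5*2)) = -51*(-0/(5 - 2*9)*(-4) + (-5 - 10)) = -51*(-0/(5 - 18)*(-4) - 15) = -51*(-0/(-13)*(-4) - 15) = -51*(-0*(-1)/13*(-4) - 15) = -51*(-2*0*(-4) - 15) = -51*(0*(-4) - 15) = -51*(0 - 15) = -51*(-15) = 765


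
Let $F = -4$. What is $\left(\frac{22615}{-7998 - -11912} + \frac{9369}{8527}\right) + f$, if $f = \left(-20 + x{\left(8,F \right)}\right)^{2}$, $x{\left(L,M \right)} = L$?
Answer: $\frac{5035462003}{33374678} \approx 150.88$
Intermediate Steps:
$f = 144$ ($f = \left(-20 + 8\right)^{2} = \left(-12\right)^{2} = 144$)
$\left(\frac{22615}{-7998 - -11912} + \frac{9369}{8527}\right) + f = \left(\frac{22615}{-7998 - -11912} + \frac{9369}{8527}\right) + 144 = \left(\frac{22615}{-7998 + 11912} + 9369 \cdot \frac{1}{8527}\right) + 144 = \left(\frac{22615}{3914} + \frac{9369}{8527}\right) + 144 = \frac{229508371}{33374678} + 144 = \frac{5035462003}{33374678}$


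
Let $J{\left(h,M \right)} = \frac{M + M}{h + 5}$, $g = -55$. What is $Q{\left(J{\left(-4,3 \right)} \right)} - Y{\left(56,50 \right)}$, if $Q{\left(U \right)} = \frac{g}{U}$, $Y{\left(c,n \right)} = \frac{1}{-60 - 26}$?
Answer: $- \frac{1181}{129} \approx -9.155$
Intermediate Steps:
$J{\left(h,M \right)} = \frac{2 M}{5 + h}$
$Y{\left(c,n \right)} = - \frac{1}{86}$ ($Y{\left(c,n \right)} = \frac{1}{-86} = - \frac{1}{86}$)
$Q{\left(U \right)} = - \frac{55}{U}$
$Q{\left(J{\left(-4,3 \right)} \right)} - Y{\left(56,50 \right)} = - \frac{55}{2 \cdot 3 \frac{1}{5 - 4}} - - \frac{1}{86} = - \frac{55}{2 \cdot 3 \cdot 1^{-1}} + \frac{1}{86} = - \frac{55}{2 \cdot 3 \cdot 1} + \frac{1}{86} = - \frac{55}{6} + \frac{1}{86} = - \frac{1181}{129}$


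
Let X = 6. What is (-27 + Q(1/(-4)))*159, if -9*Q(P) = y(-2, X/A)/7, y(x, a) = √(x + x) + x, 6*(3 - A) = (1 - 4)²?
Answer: -90047/21 - 106*I/21 ≈ -4288.0 - 5.0476*I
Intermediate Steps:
A = 3/2 (A = 3 - (1 - 4)²/6 = 3 - ⅙*(-3)² = 3 - ⅙*9 = 3 - 3/2 = 3/2 ≈ 1.5000)
y(x, a) = x + √2*√x (y(x, a) = √(2*x) + x = √2*√x + x = x + √2*√x)
Q(P) = 2/63 - 2*I/63 (Q(P) = -(-2 + √2*√(-2))/(9*7) = -(-2 + √2*(I*√2))/(9*7) = -(-2 + 2*I)/(9*7) = -(-2/7 + 2*I/7)/9 = 2/63 - 2*I/63)
(-27 + Q(1/(-4)))*159 = (-27 + (2/63 - 2*I/63))*159 = (-1699/63 - 2*I/63)*159 = -90047/21 - 106*I/21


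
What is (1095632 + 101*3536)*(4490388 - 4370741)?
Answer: 173819332896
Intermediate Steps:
(1095632 + 101*3536)*(4490388 - 4370741) = (1095632 + 357136)*119647 = 1452768*119647 = 173819332896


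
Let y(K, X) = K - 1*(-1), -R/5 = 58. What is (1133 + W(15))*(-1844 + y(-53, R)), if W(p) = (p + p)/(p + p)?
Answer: -2150064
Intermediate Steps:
R = -290 (R = -5*58 = -290)
y(K, X) = 1 + K (y(K, X) = K + 1 = 1 + K)
W(p) = 1 (W(p) = (2*p)/((2*p)) = (2*p)*(1/(2*p)) = 1)
(1133 + W(15))*(-1844 + y(-53, R)) = (1133 + 1)*(-1844 + (1 - 53)) = 1134*(-1844 - 52) = 1134*(-1896) = -2150064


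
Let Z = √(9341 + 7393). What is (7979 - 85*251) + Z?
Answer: -13356 + √16734 ≈ -13227.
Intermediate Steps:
Z = √16734 ≈ 129.36
(7979 - 85*251) + Z = (7979 - 85*251) + √16734 = (7979 - 21335) + √16734 = -13356 + √16734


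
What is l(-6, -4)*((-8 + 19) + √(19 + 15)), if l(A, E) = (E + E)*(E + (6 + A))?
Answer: 352 + 32*√34 ≈ 538.59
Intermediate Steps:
l(A, E) = 2*E*(6 + A + E) (l(A, E) = (2*E)*(6 + A + E) = 2*E*(6 + A + E))
l(-6, -4)*((-8 + 19) + √(19 + 15)) = (2*(-4)*(6 - 6 - 4))*((-8 + 19) + √(19 + 15)) = (2*(-4)*(-4))*(11 + √34) = 32*(11 + √34) = 352 + 32*√34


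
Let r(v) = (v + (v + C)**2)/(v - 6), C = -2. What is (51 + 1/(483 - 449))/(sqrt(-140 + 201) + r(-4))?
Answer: 69400/21573 + 43375*sqrt(61)/43146 ≈ 11.069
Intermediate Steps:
r(v) = (v + (-2 + v)**2)/(-6 + v) (r(v) = (v + (v - 2)**2)/(v - 6) = (v + (-2 + v)**2)/(-6 + v))
(51 + 1/(483 - 449))/(sqrt(-140 + 201) + r(-4)) = (51 + 1/(483 - 449))/(sqrt(-140 + 201) + (-4 + (-2 - 4)**2)/(-6 - 4)) = (51 + 1/34)/(sqrt(61) + (-4 + (-6)**2)/(-10)) = (51 + 1/34)/(sqrt(61) - (-4 + 36)/10) = 1735/(34*(sqrt(61) - 1/10*32)) = 1735/(34*(sqrt(61) - 16/5)) = 1735/(34*(-16/5 + sqrt(61)))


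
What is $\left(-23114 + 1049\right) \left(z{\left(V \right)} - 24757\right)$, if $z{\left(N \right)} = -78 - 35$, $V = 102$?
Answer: $548756550$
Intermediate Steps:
$z{\left(N \right)} = -113$
$\left(-23114 + 1049\right) \left(z{\left(V \right)} - 24757\right) = \left(-23114 + 1049\right) \left(-113 - 24757\right) = \left(-22065\right) \left(-24870\right) = 548756550$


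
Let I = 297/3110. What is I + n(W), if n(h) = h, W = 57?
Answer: 177567/3110 ≈ 57.096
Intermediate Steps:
I = 297/3110 (I = 297*(1/3110) = 297/3110 ≈ 0.095498)
I + n(W) = 297/3110 + 57 = 177567/3110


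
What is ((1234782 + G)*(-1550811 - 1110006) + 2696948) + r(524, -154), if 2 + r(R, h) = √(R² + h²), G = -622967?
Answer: -1627925055909 + 2*√74573 ≈ -1.6279e+12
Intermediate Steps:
r(R, h) = -2 + √(R² + h²)
((1234782 + G)*(-1550811 - 1110006) + 2696948) + r(524, -154) = ((1234782 - 622967)*(-1550811 - 1110006) + 2696948) + (-2 + √(524² + (-154)²)) = (611815*(-2660817) + 2696948) + (-2 + √(274576 + 23716)) = (-1627927752855 + 2696948) + (-2 + √298292) = -1627925055907 + (-2 + 2*√74573) = -1627925055909 + 2*√74573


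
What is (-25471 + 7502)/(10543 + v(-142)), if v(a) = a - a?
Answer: -17969/10543 ≈ -1.7044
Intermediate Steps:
v(a) = 0
(-25471 + 7502)/(10543 + v(-142)) = (-25471 + 7502)/(10543 + 0) = -17969/10543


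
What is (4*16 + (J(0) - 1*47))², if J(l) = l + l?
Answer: 289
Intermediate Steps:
J(l) = 2*l
(4*16 + (J(0) - 1*47))² = (4*16 + (2*0 - 1*47))² = (64 + (0 - 47))² = (64 - 47)² = 17² = 289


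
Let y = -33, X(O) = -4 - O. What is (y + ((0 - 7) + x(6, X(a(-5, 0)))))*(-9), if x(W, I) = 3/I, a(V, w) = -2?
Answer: 747/2 ≈ 373.50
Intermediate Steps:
(y + ((0 - 7) + x(6, X(a(-5, 0)))))*(-9) = (-33 + ((0 - 7) + 3/(-4 - 1*(-2))))*(-9) = (-33 + (-7 + 3/(-4 + 2)))*(-9) = (-33 + (-7 + 3/(-2)))*(-9) = (-33 + (-7 + 3*(-½)))*(-9) = (-33 + (-7 - 3/2))*(-9) = (-33 - 17/2)*(-9) = -83/2*(-9) = 747/2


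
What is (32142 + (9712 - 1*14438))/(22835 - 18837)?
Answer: 13708/1999 ≈ 6.8574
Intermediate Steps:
(32142 + (9712 - 1*14438))/(22835 - 18837) = (32142 + (9712 - 14438))/3998 = (32142 - 4726)*(1/3998) = 27416*(1/3998) = 13708/1999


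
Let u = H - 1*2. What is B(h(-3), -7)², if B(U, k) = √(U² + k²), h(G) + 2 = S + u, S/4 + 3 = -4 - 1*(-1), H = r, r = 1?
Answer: 778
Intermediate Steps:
H = 1
S = -24 (S = -12 + 4*(-4 - 1*(-1)) = -12 + 4*(-4 + 1) = -12 + 4*(-3) = -12 - 12 = -24)
u = -1 (u = 1 - 1*2 = 1 - 2 = -1)
h(G) = -27 (h(G) = -2 + (-24 - 1) = -2 - 25 = -27)
B(h(-3), -7)² = (√((-27)² + (-7)²))² = (√(729 + 49))² = (√778)² = 778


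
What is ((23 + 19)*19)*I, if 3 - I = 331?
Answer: -261744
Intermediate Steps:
I = -328 (I = 3 - 1*331 = 3 - 331 = -328)
((23 + 19)*19)*I = ((23 + 19)*19)*(-328) = (42*19)*(-328) = 798*(-328) = -261744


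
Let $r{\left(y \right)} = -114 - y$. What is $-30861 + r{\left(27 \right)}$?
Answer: $-31002$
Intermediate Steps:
$-30861 + r{\left(27 \right)} = -30861 - 141 = -31002$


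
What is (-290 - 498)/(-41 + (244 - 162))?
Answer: -788/41 ≈ -19.220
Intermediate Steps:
(-290 - 498)/(-41 + (244 - 162)) = -788/(-41 + 82) = -788/41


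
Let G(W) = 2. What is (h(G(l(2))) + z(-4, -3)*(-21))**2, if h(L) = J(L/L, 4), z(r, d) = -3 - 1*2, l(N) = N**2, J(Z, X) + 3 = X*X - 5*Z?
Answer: 12769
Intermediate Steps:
J(Z, X) = -3 + X**2 - 5*Z (J(Z, X) = -3 + (X*X - 5*Z) = -3 + (X**2 - 5*Z) = -3 + X**2 - 5*Z)
z(r, d) = -5 (z(r, d) = -3 - 2 = -5)
h(L) = 8 (h(L) = -3 + 4**2 - 5*L/L = -3 + 16 - 5*1 = -3 + 16 - 5 = 8)
(h(G(l(2))) + z(-4, -3)*(-21))**2 = (8 - 5*(-21))**2 = (8 + 105)**2 = 113**2 = 12769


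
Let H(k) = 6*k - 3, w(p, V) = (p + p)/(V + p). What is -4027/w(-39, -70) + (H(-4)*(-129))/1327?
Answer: -582205687/103506 ≈ -5624.9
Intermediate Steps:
w(p, V) = 2*p/(V + p) (w(p, V) = (2*p)/(V + p) = 2*p/(V + p))
H(k) = -3 + 6*k
-4027/w(-39, -70) + (H(-4)*(-129))/1327 = -4027/(2*(-39)/(-70 - 39)) + ((-3 + 6*(-4))*(-129))/1327 = -4027/(2*(-39)/(-109)) + ((-3 - 24)*(-129))*(1/1327) = -4027/(2*(-39)*(-1/109)) - 27*(-129)*(1/1327) = -4027/78/109 + 3483*(1/1327) = -4027*109/78 + 3483/1327 = -438943/78 + 3483/1327 = -582205687/103506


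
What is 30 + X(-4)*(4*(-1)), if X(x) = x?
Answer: 46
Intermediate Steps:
30 + X(-4)*(4*(-1)) = 30 - 16*(-1) = 30 - 4*(-4) = 30 + 16 = 46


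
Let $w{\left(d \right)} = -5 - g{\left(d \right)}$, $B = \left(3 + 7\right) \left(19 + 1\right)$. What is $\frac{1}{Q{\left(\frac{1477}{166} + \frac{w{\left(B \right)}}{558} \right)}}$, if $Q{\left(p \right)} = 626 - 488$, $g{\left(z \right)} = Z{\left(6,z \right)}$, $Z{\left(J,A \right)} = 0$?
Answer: $\frac{1}{138} \approx 0.0072464$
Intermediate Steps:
$g{\left(z \right)} = 0$
$B = 200$ ($B = 10 \cdot 20 = 200$)
$w{\left(d \right)} = -5$ ($w{\left(d \right)} = -5 - 0 = -5 + 0 = -5$)
$Q{\left(p \right)} = 138$ ($Q{\left(p \right)} = 626 - 488 = 138$)
$\frac{1}{Q{\left(\frac{1477}{166} + \frac{w{\left(B \right)}}{558} \right)}} = \frac{1}{138}$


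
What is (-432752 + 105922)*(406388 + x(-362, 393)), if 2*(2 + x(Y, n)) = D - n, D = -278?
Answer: -132709484915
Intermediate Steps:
x(Y, n) = -141 - n/2 (x(Y, n) = -2 + (-278 - n)/2 = -2 + (-139 - n/2) = -141 - n/2)
(-432752 + 105922)*(406388 + x(-362, 393)) = (-432752 + 105922)*(406388 + (-141 - ½*393)) = -326830*(406388 + (-141 - 393/2)) = -326830*(406388 - 675/2) = -326830*812101/2 = -132709484915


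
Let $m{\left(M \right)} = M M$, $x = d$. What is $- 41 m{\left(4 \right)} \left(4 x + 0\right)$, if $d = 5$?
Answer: $-13120$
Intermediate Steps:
$x = 5$
$m{\left(M \right)} = M^{2}$
$- 41 m{\left(4 \right)} \left(4 x + 0\right) = - 41 \cdot 4^{2} \left(4 \cdot 5 + 0\right) = \left(-41\right) 16 \left(20 + 0\right) = \left(-656\right) 20 = -13120$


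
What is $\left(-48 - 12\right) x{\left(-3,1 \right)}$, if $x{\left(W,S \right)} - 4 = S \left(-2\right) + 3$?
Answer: $-300$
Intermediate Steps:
$x{\left(W,S \right)} = 7 - 2 S$ ($x{\left(W,S \right)} = 4 + \left(S \left(-2\right) + 3\right) = 4 - \left(-3 + 2 S\right) = 7 - 2 S$)
$\left(-48 - 12\right) x{\left(-3,1 \right)} = \left(-48 - 12\right) \left(7 - 2\right) = - 60 \left(7 - 2\right) = \left(-60\right) 5 = -300$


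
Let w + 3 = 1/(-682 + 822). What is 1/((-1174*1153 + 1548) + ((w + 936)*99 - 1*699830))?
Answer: -140/274335081 ≈ -5.1032e-7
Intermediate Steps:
w = -419/140 (w = -3 + 1/(-682 + 822) = -3 + 1/140 = -419/140 ≈ -2.9929)
1/((-1174*1153 + 1548) + ((w + 936)*99 - 1*699830)) = 1/((-1174*1153 + 1548) + ((-419/140 + 936)*99 - 1*699830)) = 1/((-1353622 + 1548) + ((130621/140)*99 - 699830)) = 1/(-1352074 + (12931479/140 - 699830)) = 1/(-1352074 - 85044721/140) = 1/(-274335081/140) = -140/274335081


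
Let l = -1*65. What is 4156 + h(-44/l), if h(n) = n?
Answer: 270184/65 ≈ 4156.7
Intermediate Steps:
l = -65
4156 + h(-44/l) = 4156 - 44/(-65) = 4156 - 44*(-1/65) = 4156 + 44/65 = 270184/65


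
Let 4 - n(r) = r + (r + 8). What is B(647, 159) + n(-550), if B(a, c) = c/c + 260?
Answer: 1357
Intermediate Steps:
B(a, c) = 261 (B(a, c) = 1 + 260 = 261)
n(r) = -4 - 2*r (n(r) = 4 - (r + (r + 8)) = 4 - (r + (8 + r)) = 4 - (8 + 2*r) = 4 + (-8 - 2*r) = -4 - 2*r)
B(647, 159) + n(-550) = 261 + (-4 - 2*(-550)) = 261 + (-4 + 1100) = 261 + 1096 = 1357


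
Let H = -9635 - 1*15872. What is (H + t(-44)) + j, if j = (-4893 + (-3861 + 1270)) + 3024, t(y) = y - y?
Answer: -29967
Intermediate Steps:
H = -25507 (H = -9635 - 15872 = -25507)
t(y) = 0
j = -4460 (j = (-4893 - 2591) + 3024 = -7484 + 3024 = -4460)
(H + t(-44)) + j = (-25507 + 0) - 4460 = -25507 - 4460 = -29967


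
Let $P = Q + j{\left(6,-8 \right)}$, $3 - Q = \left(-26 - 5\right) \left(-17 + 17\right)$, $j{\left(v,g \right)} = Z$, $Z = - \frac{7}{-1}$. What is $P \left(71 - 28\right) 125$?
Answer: $53750$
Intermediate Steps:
$Z = 7$ ($Z = \left(-7\right) \left(-1\right) = 7$)
$j{\left(v,g \right)} = 7$
$Q = 3$ ($Q = 3 - \left(-26 - 5\right) \left(-17 + 17\right) = 3 - \left(-31\right) 0 = 3 - 0 = 3 + 0 = 3$)
$P = 10$ ($P = 3 + 7 = 10$)
$P \left(71 - 28\right) 125 = 10 \left(71 - 28\right) 125 = 10 \cdot 43 \cdot 125 = 430 \cdot 125 = 53750$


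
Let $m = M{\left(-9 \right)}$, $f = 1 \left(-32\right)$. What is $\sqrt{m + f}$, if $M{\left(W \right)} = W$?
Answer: $i \sqrt{41} \approx 6.4031 i$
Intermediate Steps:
$f = -32$
$m = -9$
$\sqrt{m + f} = \sqrt{-9 - 32} = \sqrt{-41} = i \sqrt{41}$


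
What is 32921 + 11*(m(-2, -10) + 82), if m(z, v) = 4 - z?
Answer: 33889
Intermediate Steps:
32921 + 11*(m(-2, -10) + 82) = 32921 + 11*((4 - 1*(-2)) + 82) = 32921 + 11*((4 + 2) + 82) = 32921 + 11*(6 + 82) = 32921 + 11*88 = 32921 + 968 = 33889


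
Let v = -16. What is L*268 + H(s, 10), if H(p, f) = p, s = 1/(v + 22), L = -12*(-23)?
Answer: 443809/6 ≈ 73968.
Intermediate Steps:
L = 276
s = 1/6 (s = 1/(-16 + 22) = 1/6 ≈ 0.16667)
L*268 + H(s, 10) = 276*268 + 1/6 = 73968 + 1/6 = 443809/6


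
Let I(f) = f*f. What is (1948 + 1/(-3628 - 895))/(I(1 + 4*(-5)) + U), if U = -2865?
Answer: -8810803/11325592 ≈ -0.77796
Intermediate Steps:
I(f) = f²
(1948 + 1/(-3628 - 895))/(I(1 + 4*(-5)) + U) = (1948 + 1/(-3628 - 895))/((1 + 4*(-5))² - 2865) = (1948 + 1/(-4523))/((1 - 20)² - 2865) = (1948 - 1/4523)/((-19)² - 2865) = 8810803/(4523*(361 - 2865)) = (8810803/4523)/(-2504) = (8810803/4523)*(-1/2504) = -8810803/11325592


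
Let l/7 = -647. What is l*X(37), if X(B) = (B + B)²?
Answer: -24800804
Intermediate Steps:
l = -4529 (l = 7*(-647) = -4529)
X(B) = 4*B² (X(B) = (2*B)² = 4*B²)
l*X(37) = -18116*37² = -18116*1369 = -4529*5476 = -24800804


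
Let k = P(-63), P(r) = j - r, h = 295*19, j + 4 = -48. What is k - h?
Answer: -5594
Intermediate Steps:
j = -52 (j = -4 - 48 = -52)
h = 5605
P(r) = -52 - r
k = 11 (k = -52 - 1*(-63) = -52 + 63 = 11)
k - h = 11 - 1*5605 = 11 - 5605 = -5594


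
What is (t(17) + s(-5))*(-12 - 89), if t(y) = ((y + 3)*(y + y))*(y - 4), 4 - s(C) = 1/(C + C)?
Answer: -8932541/10 ≈ -8.9325e+5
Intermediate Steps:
s(C) = 4 - 1/(2*C) (s(C) = 4 - 1/(C + C) = 4 - 1/(2*C))
t(y) = 2*y*(-4 + y)*(3 + y) (t(y) = ((3 + y)*(2*y))*(-4 + y) = (2*y*(3 + y))*(-4 + y) = 2*y*(-4 + y)*(3 + y))
(t(17) + s(-5))*(-12 - 89) = (2*17*(-12 + 17**2 - 1*17) + (4 - 1/2/(-5)))*(-12 - 89) = (2*17*(-12 + 289 - 17) + (4 - 1/2*(-1/5)))*(-101) = (2*17*260 + (4 + 1/10))*(-101) = (8840 + 41/10)*(-101) = (88441/10)*(-101) = -8932541/10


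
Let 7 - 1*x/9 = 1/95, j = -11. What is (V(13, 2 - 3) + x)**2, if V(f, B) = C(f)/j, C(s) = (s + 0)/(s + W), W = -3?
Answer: 688800025/174724 ≈ 3942.2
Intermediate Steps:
C(s) = s/(-3 + s) (C(s) = (s + 0)/(s - 3) = s/(-3 + s))
x = 5976/95 (x = 63 - 9/95 = 5976/95 ≈ 62.905)
V(f, B) = -f/(11*(-3 + f)) (V(f, B) = (f/(-3 + f))/(-11) = (f/(-3 + f))*(-1/11) = -f/(11*(-3 + f)))
(V(13, 2 - 3) + x)**2 = (-1*13/(-33 + 11*13) + 5976/95)**2 = (-1*13/(-33 + 143) + 5976/95)**2 = (-1*13/110 + 5976/95)**2 = (-1*13*1/110 + 5976/95)**2 = (-13/110 + 5976/95)**2 = (26245/418)**2 = 688800025/174724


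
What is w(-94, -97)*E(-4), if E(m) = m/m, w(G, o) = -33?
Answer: -33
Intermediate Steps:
E(m) = 1
w(-94, -97)*E(-4) = -33*1 = -33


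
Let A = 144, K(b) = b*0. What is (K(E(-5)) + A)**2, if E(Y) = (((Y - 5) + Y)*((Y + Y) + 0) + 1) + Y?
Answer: 20736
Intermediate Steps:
E(Y) = 1 + Y + 2*Y*(-5 + 2*Y) (E(Y) = (((-5 + Y) + Y)*(2*Y + 0) + 1) + Y = ((-5 + 2*Y)*(2*Y) + 1) + Y = (2*Y*(-5 + 2*Y) + 1) + Y = (1 + 2*Y*(-5 + 2*Y)) + Y = 1 + Y + 2*Y*(-5 + 2*Y))
K(b) = 0
(K(E(-5)) + A)**2 = (0 + 144)**2 = 144**2 = 20736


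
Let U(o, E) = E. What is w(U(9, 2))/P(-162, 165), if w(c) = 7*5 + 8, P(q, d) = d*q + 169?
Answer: -43/26561 ≈ -0.0016189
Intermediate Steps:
P(q, d) = 169 + d*q
w(c) = 43 (w(c) = 35 + 8 = 43)
w(U(9, 2))/P(-162, 165) = 43/(169 + 165*(-162)) = 43/(169 - 26730) = 43/(-26561) = 43*(-1/26561) = -43/26561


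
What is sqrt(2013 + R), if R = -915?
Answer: 3*sqrt(122) ≈ 33.136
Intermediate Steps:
sqrt(2013 + R) = sqrt(2013 - 915) = sqrt(1098) = 3*sqrt(122)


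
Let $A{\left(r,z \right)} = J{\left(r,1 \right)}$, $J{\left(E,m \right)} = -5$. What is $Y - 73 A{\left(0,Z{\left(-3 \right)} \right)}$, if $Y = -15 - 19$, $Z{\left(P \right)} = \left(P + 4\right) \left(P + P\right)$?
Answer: $331$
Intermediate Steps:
$Z{\left(P \right)} = 2 P \left(4 + P\right)$ ($Z{\left(P \right)} = \left(4 + P\right) 2 P = 2 P \left(4 + P\right)$)
$A{\left(r,z \right)} = -5$
$Y = -34$
$Y - 73 A{\left(0,Z{\left(-3 \right)} \right)} = -34 - -365 = -34 + 365 = 331$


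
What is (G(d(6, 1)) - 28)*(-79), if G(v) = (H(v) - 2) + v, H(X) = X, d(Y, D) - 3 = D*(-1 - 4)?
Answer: 2686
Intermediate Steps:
d(Y, D) = 3 - 5*D (d(Y, D) = 3 + D*(-1 - 4) = 3 + D*(-5) = 3 - 5*D)
G(v) = -2 + 2*v (G(v) = (v - 2) + v = (-2 + v) + v = -2 + 2*v)
(G(d(6, 1)) - 28)*(-79) = ((-2 + 2*(3 - 5*1)) - 28)*(-79) = ((-2 + 2*(3 - 5)) - 28)*(-79) = ((-2 + 2*(-2)) - 28)*(-79) = ((-2 - 4) - 28)*(-79) = (-6 - 28)*(-79) = -34*(-79) = 2686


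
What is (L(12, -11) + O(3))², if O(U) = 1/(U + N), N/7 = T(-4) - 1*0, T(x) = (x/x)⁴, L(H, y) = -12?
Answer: 14161/100 ≈ 141.61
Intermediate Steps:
T(x) = 1 (T(x) = 1⁴ = 1)
N = 7 (N = 7*(1 - 1*0) = 7*(1 + 0) = 7*1 = 7)
O(U) = 1/(7 + U) (O(U) = 1/(U + 7) = 1/(7 + U))
(L(12, -11) + O(3))² = (-12 + 1/(7 + 3))² = (-12 + 1/10)² = (-12 + ⅒)² = (-119/10)² = 14161/100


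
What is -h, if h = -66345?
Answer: 66345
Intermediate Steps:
-h = -1*(-66345) = 66345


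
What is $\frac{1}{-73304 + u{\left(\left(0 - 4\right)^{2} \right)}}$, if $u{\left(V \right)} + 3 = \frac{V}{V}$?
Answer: $- \frac{1}{73306} \approx -1.3641 \cdot 10^{-5}$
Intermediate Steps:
$u{\left(V \right)} = -2$ ($u{\left(V \right)} = -3 + \frac{V}{V} = -3 + 1 = -2$)
$\frac{1}{-73304 + u{\left(\left(0 - 4\right)^{2} \right)}} = \frac{1}{-73304 - 2} = \frac{1}{-73306} = - \frac{1}{73306}$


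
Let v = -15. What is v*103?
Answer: -1545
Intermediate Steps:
v*103 = -15*103 = -1545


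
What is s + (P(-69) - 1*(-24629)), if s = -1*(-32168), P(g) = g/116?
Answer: 6588383/116 ≈ 56796.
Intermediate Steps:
P(g) = g/116 (P(g) = g*(1/116) = g/116)
s = 32168
s + (P(-69) - 1*(-24629)) = 32168 + ((1/116)*(-69) - 1*(-24629)) = 32168 + (-69/116 + 24629) = 32168 + 2856895/116 = 6588383/116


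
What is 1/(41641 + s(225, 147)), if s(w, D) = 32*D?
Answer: 1/46345 ≈ 2.1577e-5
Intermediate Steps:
1/(41641 + s(225, 147)) = 1/(41641 + 32*147) = 1/(41641 + 4704) = 1/46345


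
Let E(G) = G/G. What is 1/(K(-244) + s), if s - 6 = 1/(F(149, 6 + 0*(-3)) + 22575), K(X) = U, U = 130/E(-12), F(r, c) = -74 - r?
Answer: 22352/3039873 ≈ 0.0073529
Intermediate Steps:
E(G) = 1
U = 130 (U = 130/1 = 130*1 = 130)
K(X) = 130
s = 134113/22352 (s = 6 + 1/((-74 - 1*149) + 22575) = 6 + 1/((-74 - 149) + 22575) = 6 + 1/(-223 + 22575) = 6 + 1/22352 = 134113/22352 ≈ 6.0000)
1/(K(-244) + s) = 1/(130 + 134113/22352) = 1/(3039873/22352) = 22352/3039873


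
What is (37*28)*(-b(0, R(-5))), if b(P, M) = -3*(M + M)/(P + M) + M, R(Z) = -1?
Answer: 7252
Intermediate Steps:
b(P, M) = M - 6*M/(M + P) (b(P, M) = -3*2*M/(M + P) + M = -6*M/(M + P) + M = M - 6*M/(M + P))
(37*28)*(-b(0, R(-5))) = (37*28)*(-(-1)*(-6 - 1 + 0)/(-1 + 0)) = 1036*(-(-1)*(-7)/(-1)) = 1036*(-(-1)*(-1)*(-7)) = 1036*(-1*(-7)) = 1036*7 = 7252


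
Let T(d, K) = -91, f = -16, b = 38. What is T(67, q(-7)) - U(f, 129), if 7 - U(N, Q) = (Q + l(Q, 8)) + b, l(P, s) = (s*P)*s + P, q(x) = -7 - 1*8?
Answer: 8454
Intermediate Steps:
q(x) = -15 (q(x) = -7 - 8 = -15)
l(P, s) = P + P*s**2 (l(P, s) = (P*s)*s + P = P*s**2 + P = P + P*s**2)
U(N, Q) = -31 - 66*Q (U(N, Q) = 7 - ((Q + Q*(1 + 8**2)) + 38) = 7 - ((Q + Q*(1 + 64)) + 38) = 7 - ((Q + Q*65) + 38) = 7 - ((Q + 65*Q) + 38) = 7 - (66*Q + 38) = 7 - (38 + 66*Q) = 7 + (-38 - 66*Q) = -31 - 66*Q)
T(67, q(-7)) - U(f, 129) = -91 - (-31 - 66*129) = -91 - (-31 - 8514) = -91 - 1*(-8545) = -91 + 8545 = 8454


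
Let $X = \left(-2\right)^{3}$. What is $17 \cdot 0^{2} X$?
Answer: $0$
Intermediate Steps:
$X = -8$
$17 \cdot 0^{2} X = 17 \cdot 0^{2} \left(-8\right) = 17 \cdot 0 \left(-8\right) = 0 \left(-8\right) = 0$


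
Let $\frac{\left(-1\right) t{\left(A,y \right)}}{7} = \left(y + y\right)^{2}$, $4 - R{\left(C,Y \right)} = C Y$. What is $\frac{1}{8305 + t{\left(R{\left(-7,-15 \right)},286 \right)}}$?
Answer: $- \frac{1}{2281983} \approx -4.3822 \cdot 10^{-7}$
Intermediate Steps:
$R{\left(C,Y \right)} = 4 - C Y$
$t{\left(A,y \right)} = - 28 y^{2}$ ($t{\left(A,y \right)} = - 7 \left(y + y\right)^{2} = - 7 \left(2 y\right)^{2} = - 7 \cdot 4 y^{2} = - 28 y^{2}$)
$\frac{1}{8305 + t{\left(R{\left(-7,-15 \right)},286 \right)}} = \frac{1}{8305 - 28 \cdot 286^{2}} = \frac{1}{8305 - 2290288} = \frac{1}{-2281983} = - \frac{1}{2281983}$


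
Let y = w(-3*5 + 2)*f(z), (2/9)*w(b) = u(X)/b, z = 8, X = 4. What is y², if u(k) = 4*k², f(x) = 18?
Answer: 26873856/169 ≈ 1.5902e+5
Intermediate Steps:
w(b) = 288/b (w(b) = 9*((4*4²)/b)/2 = 9*((4*16)/b)/2 = 9*(64/b)/2 = 288/b)
y = -5184/13 (y = (288/(-3*5 + 2))*18 = (288/(-15 + 2))*18 = (288/(-13))*18 = (288*(-1/13))*18 = -288/13*18 = -5184/13 ≈ -398.77)
y² = (-5184/13)² = 26873856/169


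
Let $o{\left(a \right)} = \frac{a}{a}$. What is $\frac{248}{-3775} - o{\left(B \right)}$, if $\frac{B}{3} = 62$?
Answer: $- \frac{4023}{3775} \approx -1.0657$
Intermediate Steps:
$B = 186$ ($B = 3 \cdot 62 = 186$)
$o{\left(a \right)} = 1$
$\frac{248}{-3775} - o{\left(B \right)} = \frac{248}{-3775} - 1 = 248 \left(- \frac{1}{3775}\right) - 1 = - \frac{248}{3775} - 1 = - \frac{4023}{3775}$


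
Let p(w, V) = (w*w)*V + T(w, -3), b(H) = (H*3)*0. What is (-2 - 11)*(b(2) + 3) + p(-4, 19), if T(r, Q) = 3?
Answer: 268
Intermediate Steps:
b(H) = 0 (b(H) = (3*H)*0 = 0)
p(w, V) = 3 + V*w² (p(w, V) = (w*w)*V + 3 = w²*V + 3 = V*w² + 3 = 3 + V*w²)
(-2 - 11)*(b(2) + 3) + p(-4, 19) = (-2 - 11)*(0 + 3) + (3 + 19*(-4)²) = -13*3 + (3 + 19*16) = -39 + (3 + 304) = -39 + 307 = 268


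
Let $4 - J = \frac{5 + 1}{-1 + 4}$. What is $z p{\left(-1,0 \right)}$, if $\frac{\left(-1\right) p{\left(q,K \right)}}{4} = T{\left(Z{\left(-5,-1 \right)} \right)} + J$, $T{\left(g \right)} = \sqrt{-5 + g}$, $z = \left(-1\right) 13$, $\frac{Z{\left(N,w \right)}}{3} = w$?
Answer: $104 + 104 i \sqrt{2} \approx 104.0 + 147.08 i$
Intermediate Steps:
$Z{\left(N,w \right)} = 3 w$
$z = -13$
$J = 2$ ($J = 4 - \frac{5 + 1}{-1 + 4} = 4 - \frac{6}{3} = 4 - 6 \cdot \frac{1}{3} = 4 - 2 = 2$)
$p{\left(q,K \right)} = -8 - 8 i \sqrt{2}$ ($p{\left(q,K \right)} = - 4 \left(\sqrt{-5 + 3 \left(-1\right)} + 2\right) = - 4 \left(\sqrt{-5 - 3} + 2\right) = - 4 \left(\sqrt{-8} + 2\right) = - 4 \left(2 i \sqrt{2} + 2\right) = - 4 \left(2 + 2 i \sqrt{2}\right) = -8 - 8 i \sqrt{2}$)
$z p{\left(-1,0 \right)} = - 13 \left(-8 - 8 i \sqrt{2}\right) = 104 + 104 i \sqrt{2}$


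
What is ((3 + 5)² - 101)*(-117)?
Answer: 4329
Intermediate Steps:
((3 + 5)² - 101)*(-117) = (8² - 101)*(-117) = (64 - 101)*(-117) = -37*(-117) = 4329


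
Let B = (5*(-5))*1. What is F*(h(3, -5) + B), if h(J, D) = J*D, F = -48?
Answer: 1920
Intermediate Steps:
h(J, D) = D*J
B = -25 (B = -25*1 = -25)
F*(h(3, -5) + B) = -48*(-5*3 - 25) = -48*(-15 - 25) = -48*(-40) = 1920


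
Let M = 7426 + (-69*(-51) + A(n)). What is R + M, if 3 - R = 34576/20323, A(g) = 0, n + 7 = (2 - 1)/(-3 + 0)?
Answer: 222461628/20323 ≈ 10946.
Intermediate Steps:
n = -22/3 (n = -7 + (2 - 1)/(-3 + 0) = -7 + 1/(-3) = -7 + 1*(-1/3) = -7 - 1/3 = -22/3 ≈ -7.3333)
M = 10945 (M = 7426 + (-69*(-51) + 0) = 7426 + (3519 + 0) = 7426 + 3519 = 10945)
R = 26393/20323 (R = 3 - 34576/20323 = 26393/20323 ≈ 1.2987)
R + M = 26393/20323 + 10945 = 222461628/20323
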